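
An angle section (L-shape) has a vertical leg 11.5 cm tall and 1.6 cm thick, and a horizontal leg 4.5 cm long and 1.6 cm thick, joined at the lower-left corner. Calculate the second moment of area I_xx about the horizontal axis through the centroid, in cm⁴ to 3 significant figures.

I_xx ≈ 295 cm⁴

Decompose the section into non-overlapping parts with the origin at the bottom-left of its bounding rectangle.
Vertical leg: 1.6 × 11.5, A = 18.4 cm², y = 5.75 cm, Ī = 202.78 cm⁴.
Horizontal leg (remainder): 2.9 × 1.6, A = 4.64 cm², y = 0.8 cm, Ī = 0.98987 cm⁴.
Centroid: ȳ = ΣA·y / ΣA = 4.7531 cm.
Transfer each piece to the horizontal axis through the centroid using Ī + A·d² with d = y − 4.7531:
  vertical leg: d = 0.99688 cm → contributes +221.07 cm⁴
  horizontal leg (remainder): d = -3.9531 cm → contributes +73.5 cm⁴
Total I = 294.57 cm⁴.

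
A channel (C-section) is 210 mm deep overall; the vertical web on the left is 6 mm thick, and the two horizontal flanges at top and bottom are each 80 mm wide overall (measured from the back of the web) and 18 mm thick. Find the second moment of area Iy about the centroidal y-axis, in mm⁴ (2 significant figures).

Iy ≈ 2.6 × 10⁶ mm⁴

Break the section into simple shapes (no overlaps), measuring from the bottom-left corner of the bounding box.
Web: 6 × 210, A = 1 260 mm², x = 3 mm, Ī = 3 780 mm⁴.
Top flange (beyond web): 74 × 18, A = 1 332 mm², x = 43 mm, Ī = 607 836 mm⁴.
Bottom flange (beyond web): 74 × 18, A = 1 332 mm², x = 43 mm, Ī = 607 836 mm⁴.
Centroid: x̄ = ΣA·x / ΣA = 30.16 mm.
Transfer each piece to the centroidal y-axis using Ī + A·d² with d = x − 30.16:
  web: d = -27.16 mm → contributes +932 962 mm⁴
  top flange (beyond web): d = 12.84 mm → contributes +827 575 mm⁴
  bottom flange (beyond web): d = 12.84 mm → contributes +827 575 mm⁴
Total I = 2 588 113 mm⁴.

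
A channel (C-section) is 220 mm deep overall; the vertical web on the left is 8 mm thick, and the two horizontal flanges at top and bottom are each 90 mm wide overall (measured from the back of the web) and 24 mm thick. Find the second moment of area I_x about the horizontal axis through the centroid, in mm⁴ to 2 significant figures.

Break the section into simple shapes (no overlaps), measuring from the bottom-left corner of the bounding box.
Web: 8 × 220, A = 1 760 mm², y = 110 mm, Ī = 7 098 667 mm⁴.
Top flange (beyond web): 82 × 24, A = 1 968 mm², y = 208 mm, Ī = 94 464 mm⁴.
Bottom flange (beyond web): 82 × 24, A = 1 968 mm², y = 12 mm, Ī = 94 464 mm⁴.
By symmetry the centroid is at mid-height, ȳ = 110 mm.
Transfer each piece to the horizontal axis through the centroid using Ī + A·d² with d = y − 110:
  web: d = 0 mm → contributes +7 098 667 mm⁴
  top flange (beyond web): d = 98 mm → contributes +18 995 136 mm⁴
  bottom flange (beyond web): d = -98 mm → contributes +18 995 136 mm⁴
Total I = 45 088 939 mm⁴.

I_x ≈ 4.5 × 10⁷ mm⁴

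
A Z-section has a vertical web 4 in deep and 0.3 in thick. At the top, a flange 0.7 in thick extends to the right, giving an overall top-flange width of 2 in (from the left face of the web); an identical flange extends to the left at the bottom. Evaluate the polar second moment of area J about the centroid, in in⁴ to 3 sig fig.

Break the section into simple shapes (no overlaps), measuring from the bottom-left corner of the bounding box.
Web: 0.3 × 4, A = 1.2 in², y = 2 in, Ī = 1.6 in⁴.
Top flange (beyond web): 1.7 × 0.7, A = 1.19 in², y = 3.65 in, Ī = 0.048592 in⁴.
Bottom flange (beyond web): 1.7 × 0.7, A = 1.19 in², y = 0.35 in, Ī = 0.048592 in⁴.
Centroid: ȳ = ΣA·y / ΣA = 2 in.
Transfer each piece to the centroidal x-axis using Ī + A·d² with d = y − 2:
  web: d = 0 in → contributes +1.6 in⁴
  top flange (beyond web): d = 1.65 in → contributes +3.2884 in⁴
  bottom flange (beyond web): d = -1.65 in → contributes +3.2884 in⁴
Total I = 8.1767 in⁴.
For the y-axis: x̄ = 1.85 in.
Repeating about the centroidal y-axis gives I_y = 2.9622 in⁴.
Polar second moment: J = I_x + I_y = 11.139 in⁴.

J ≈ 11.1 in⁴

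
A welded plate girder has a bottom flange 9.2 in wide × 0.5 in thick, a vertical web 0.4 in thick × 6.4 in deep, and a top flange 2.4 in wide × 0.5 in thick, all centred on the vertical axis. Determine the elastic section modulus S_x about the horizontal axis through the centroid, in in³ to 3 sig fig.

Split into non-overlapping primitives; take the origin at the lower-left of the bounding box.
Bottom plate: 9.2 × 0.5, A = 4.6 in², y = 0.25 in, Ī = 0.095833 in⁴.
Web plate: 0.4 × 6.4, A = 2.56 in², y = 3.7 in, Ī = 8.7381 in⁴.
Top plate: 2.4 × 0.5, A = 1.2 in², y = 7.15 in, Ī = 0.025 in⁴.
Centroid: ȳ = ΣA·y / ΣA = 2.2969 in.
Transfer each piece to the horizontal axis through the centroid using Ī + A·d² with d = y − 2.2969:
  bottom plate: d = -2.0469 in → contributes +19.369 in⁴
  web plate: d = 1.4031 in → contributes +13.778 in⁴
  top plate: d = 4.8531 in → contributes +28.288 in⁴
Total I = 61.435 in⁴.
Extreme fibre distance c = 5.1031 in; S = I/c = 12.039 in³.

S_x ≈ 12.0 in³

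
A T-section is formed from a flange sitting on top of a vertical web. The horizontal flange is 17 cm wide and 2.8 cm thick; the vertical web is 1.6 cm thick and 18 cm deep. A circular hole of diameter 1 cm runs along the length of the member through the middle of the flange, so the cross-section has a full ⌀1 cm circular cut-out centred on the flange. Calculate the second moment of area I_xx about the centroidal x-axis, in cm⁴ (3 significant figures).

Split into non-overlapping primitives; take the origin at the lower-left of the bounding box.
Flange: 17 × 2.8, A = 47.6 cm², y = 19.4 cm, Ī = 31.099 cm⁴.
Web: 1.6 × 18, A = 28.8 cm², y = 9 cm, Ī = 777.6 cm⁴.
Hole (subtracted): ⌀1, A = 0.7854 cm², y = 19.4 cm, Ī = 0.049087 cm⁴.
Centroid: ȳ = ΣA·y / ΣA = 15.439 cm.
Transfer each piece to the centroidal x-axis using Ī + A·d² with d = y − 15.439:
  flange: d = 3.9611 cm → contributes +777.97 cm⁴
  web: d = -6.4389 cm → contributes +1971.6 cm⁴
  hole: d = 3.9611 cm → contributes −12.372 cm⁴
Total I = 2737.2 cm⁴.

I_xx ≈ 2740 cm⁴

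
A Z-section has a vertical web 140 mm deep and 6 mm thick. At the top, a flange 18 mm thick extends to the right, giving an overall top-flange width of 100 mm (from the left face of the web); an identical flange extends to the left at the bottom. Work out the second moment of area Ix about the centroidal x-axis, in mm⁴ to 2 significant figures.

Ix ≈ 1.4 × 10⁷ mm⁴

Split into non-overlapping primitives; take the origin at the lower-left of the bounding box.
Web: 6 × 140, A = 840 mm², y = 70 mm, Ī = 1 372 000 mm⁴.
Top flange (beyond web): 94 × 18, A = 1 692 mm², y = 131 mm, Ī = 45 684 mm⁴.
Bottom flange (beyond web): 94 × 18, A = 1 692 mm², y = 9 mm, Ī = 45 684 mm⁴.
Centroid: ȳ = ΣA·y / ΣA = 70 mm.
Transfer each piece to the centroidal x-axis using Ī + A·d² with d = y − 70:
  web: d = 0 mm → contributes +1 372 000 mm⁴
  top flange (beyond web): d = 61 mm → contributes +6 341 616 mm⁴
  bottom flange (beyond web): d = -61 mm → contributes +6 341 616 mm⁴
Total I = 14 055 232 mm⁴.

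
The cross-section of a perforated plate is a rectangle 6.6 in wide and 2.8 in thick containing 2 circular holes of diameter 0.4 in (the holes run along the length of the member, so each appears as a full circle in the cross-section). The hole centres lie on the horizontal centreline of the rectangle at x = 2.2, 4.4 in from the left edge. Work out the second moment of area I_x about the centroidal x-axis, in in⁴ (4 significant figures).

Break the section into simple shapes (no overlaps), measuring from the bottom-left corner of the bounding box.
Plate: 6.6 × 2.8, A = 18.48 in², y = 1.4 in, Ī = 12.0736 in⁴.
Hole 1 (subtracted): ⌀0.4, A = 0.125664 in², y = 1.4 in, Ī = 0.00125664 in⁴.
Hole 2 (subtracted): ⌀0.4, A = 0.125664 in², y = 1.4 in, Ī = 0.00125664 in⁴.
By symmetry the centroid is at mid-height, ȳ = 1.4 in.
All pieces are centred on the centroidal x-axis, so I = ΣĪ (holes subtracted) = 12.0711 in⁴.

I_x ≈ 12.07 in⁴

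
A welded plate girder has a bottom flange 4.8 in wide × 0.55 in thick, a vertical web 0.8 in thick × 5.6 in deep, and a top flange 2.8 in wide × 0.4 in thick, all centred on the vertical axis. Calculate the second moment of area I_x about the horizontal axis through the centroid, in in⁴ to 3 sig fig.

Decompose the section into non-overlapping parts with the origin at the bottom-left of its bounding rectangle.
Bottom plate: 4.8 × 0.55, A = 2.64 in², y = 0.275 in, Ī = 0.06655 in⁴.
Web plate: 0.8 × 5.6, A = 4.48 in², y = 3.35 in, Ī = 11.708 in⁴.
Top plate: 2.8 × 0.4, A = 1.12 in², y = 6.35 in, Ī = 0.014933 in⁴.
Centroid: ȳ = ΣA·y / ΣA = 2.7726 in.
Transfer each piece to the horizontal axis through the centroid using Ī + A·d² with d = y − 2.7726:
  bottom plate: d = -2.4976 in → contributes +16.535 in⁴
  web plate: d = 0.57743 in → contributes +13.201 in⁴
  top plate: d = 3.5774 in → contributes +14.349 in⁴
Total I = 44.085 in⁴.

I_x ≈ 44.1 in⁴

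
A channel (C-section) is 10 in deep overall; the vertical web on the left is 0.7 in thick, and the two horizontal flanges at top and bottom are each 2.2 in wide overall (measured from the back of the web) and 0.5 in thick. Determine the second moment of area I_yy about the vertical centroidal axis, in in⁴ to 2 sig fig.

I_yy ≈ 2.1 in⁴

Decompose the section into non-overlapping parts with the origin at the bottom-left of its bounding rectangle.
Web: 0.7 × 10, A = 7 in², x = 0.35 in, Ī = 0.2858 in⁴.
Top flange (beyond web): 1.5 × 0.5, A = 0.75 in², x = 1.45 in, Ī = 0.1406 in⁴.
Bottom flange (beyond web): 1.5 × 0.5, A = 0.75 in², x = 1.45 in, Ī = 0.1406 in⁴.
Centroid: x̄ = ΣA·x / ΣA = 0.5441 in.
Transfer each piece to the vertical centroidal axis using Ī + A·d² with d = x − 0.5441:
  web: d = -0.1941 in → contributes +0.5496 in⁴
  top flange (beyond web): d = 0.9059 in → contributes +0.7561 in⁴
  bottom flange (beyond web): d = 0.9059 in → contributes +0.7561 in⁴
Total I = 2.062 in⁴.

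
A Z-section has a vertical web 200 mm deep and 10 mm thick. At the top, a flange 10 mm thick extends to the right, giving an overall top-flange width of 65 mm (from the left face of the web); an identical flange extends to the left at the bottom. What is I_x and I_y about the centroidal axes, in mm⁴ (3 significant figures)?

Split into non-overlapping primitives; take the origin at the lower-left of the bounding box.
Web: 10 × 200, A = 2 000 mm², y = 100 mm, Ī = 6 666 667 mm⁴.
Top flange (beyond web): 55 × 10, A = 550 mm², y = 195 mm, Ī = 4583.3 mm⁴.
Bottom flange (beyond web): 55 × 10, A = 550 mm², y = 5 mm, Ī = 4583.3 mm⁴.
Centroid: ȳ = ΣA·y / ΣA = 100 mm.
Transfer each piece to the centroidal x-axis using Ī + A·d² with d = y − 100:
  web: d = 0 mm → contributes +6 666 667 mm⁴
  top flange (beyond web): d = 95 mm → contributes +4 968 333 mm⁴
  bottom flange (beyond web): d = -95 mm → contributes +4 968 333 mm⁴
Total I = 16 603 333 mm⁴.
For the y-axis: x̄ = 60 mm.
Repeating about the centroidal y-axis gives I_y = 1 455 833 mm⁴.

I_x ≈ 1.66 × 10⁷ mm⁴, I_y ≈ 1.46 × 10⁶ mm⁴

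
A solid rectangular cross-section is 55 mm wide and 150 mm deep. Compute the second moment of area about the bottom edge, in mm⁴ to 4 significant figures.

I_base ≈ 6.188 × 10⁷ mm⁴

The section: 55 × 150, A = 8 250 mm², y = 75 mm, Ī = 15 468 750 mm⁴.
Transfer it to a horizontal axis along the bottom face using Ī + A·d² with d = y − 0:
  the section: d = 75 mm → contributes +61 875 000 mm⁴
Total I = 61 875 000 mm⁴.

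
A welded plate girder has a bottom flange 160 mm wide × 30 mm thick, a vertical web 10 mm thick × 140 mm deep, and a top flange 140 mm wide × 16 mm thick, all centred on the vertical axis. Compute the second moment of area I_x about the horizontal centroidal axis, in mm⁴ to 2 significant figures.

Decompose the section into non-overlapping parts with the origin at the bottom-left of its bounding rectangle.
Bottom plate: 160 × 30, A = 4 800 mm², y = 15 mm, Ī = 360 000 mm⁴.
Web plate: 10 × 140, A = 1 400 mm², y = 100 mm, Ī = 2 286 667 mm⁴.
Top plate: 140 × 16, A = 2 240 mm², y = 178 mm, Ī = 47 787 mm⁴.
Centroid: ȳ = ΣA·y / ΣA = 72.36 mm.
Transfer each piece to the horizontal centroidal axis using Ī + A·d² with d = y − 72.36:
  bottom plate: d = -57.36 mm → contributes +16 152 918 mm⁴
  web plate: d = 27.64 mm → contributes +3 356 209 mm⁴
  top plate: d = 105.6 mm → contributes +25 045 670 mm⁴
Total I = 44 554 798 mm⁴.

I_x ≈ 4.5 × 10⁷ mm⁴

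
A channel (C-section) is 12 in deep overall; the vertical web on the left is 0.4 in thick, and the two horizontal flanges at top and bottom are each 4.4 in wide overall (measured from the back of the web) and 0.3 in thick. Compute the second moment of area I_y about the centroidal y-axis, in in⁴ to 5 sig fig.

I_y ≈ 11.008 in⁴

Split into non-overlapping primitives; take the origin at the lower-left of the bounding box.
Web: 0.4 × 12, A = 4.8 in², x = 0.2 in, Ī = 0.064 in⁴.
Top flange (beyond web): 4 × 0.3, A = 1.2 in², x = 2.4 in, Ī = 1.6 in⁴.
Bottom flange (beyond web): 4 × 0.3, A = 1.2 in², x = 2.4 in, Ī = 1.6 in⁴.
Centroid: x̄ = ΣA·x / ΣA = 0.9333333 in.
Transfer each piece to the centroidal y-axis using Ī + A·d² with d = x − 0.9333333:
  web: d = -0.7333333 in → contributes +2.645333 in⁴
  top flange (beyond web): d = 1.466667 in → contributes +4.181333 in⁴
  bottom flange (beyond web): d = 1.466667 in → contributes +4.181333 in⁴
Total I = 11.008 in⁴.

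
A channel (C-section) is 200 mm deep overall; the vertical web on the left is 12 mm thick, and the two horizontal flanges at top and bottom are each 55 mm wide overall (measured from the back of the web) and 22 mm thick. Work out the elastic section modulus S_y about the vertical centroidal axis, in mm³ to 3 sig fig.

S_y ≈ 3.04 × 10⁴ mm³

Treat the section as a set of non-overlapping primitives; coordinates are from the bounding-box lower-left.
Web: 12 × 200, A = 2 400 mm², x = 6 mm, Ī = 28 800 mm⁴.
Top flange (beyond web): 43 × 22, A = 946 mm², x = 33.5 mm, Ī = 145 763 mm⁴.
Bottom flange (beyond web): 43 × 22, A = 946 mm², x = 33.5 mm, Ī = 145 763 mm⁴.
Centroid: x̄ = ΣA·x / ΣA = 18.123 mm.
Transfer each piece to the vertical centroidal axis using Ī + A·d² with d = x − 18.123:
  web: d = -12.123 mm → contributes +381 495 mm⁴
  top flange (beyond web): d = 15.377 mm → contributes +369 460 mm⁴
  bottom flange (beyond web): d = 15.377 mm → contributes +369 460 mm⁴
Total I = 1 120 414 mm⁴.
Extreme fibre distance c = 36.877 mm; S = I/c = 30 382 mm³.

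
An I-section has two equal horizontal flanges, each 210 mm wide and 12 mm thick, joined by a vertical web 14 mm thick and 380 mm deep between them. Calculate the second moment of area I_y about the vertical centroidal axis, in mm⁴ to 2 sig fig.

Split into non-overlapping primitives; take the origin at the lower-left of the bounding box.
Bottom flange: 210 × 12, A = 2 520 mm², x = 105 mm, Ī = 9 261 000 mm⁴.
Web: 14 × 380, A = 5 320 mm², x = 105 mm, Ī = 86 893 mm⁴.
Top flange: 210 × 12, A = 2 520 mm², x = 105 mm, Ī = 9 261 000 mm⁴.
By symmetry the centroid is at mid-width, x̄ = 105 mm.
All pieces are centred on the vertical centroidal axis, so I = ΣĪ = 18 608 893 mm⁴.

I_y ≈ 1.9 × 10⁷ mm⁴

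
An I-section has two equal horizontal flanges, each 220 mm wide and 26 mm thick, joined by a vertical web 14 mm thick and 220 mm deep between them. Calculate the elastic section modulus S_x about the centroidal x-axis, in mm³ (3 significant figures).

Split into non-overlapping primitives; take the origin at the lower-left of the bounding box.
Bottom flange: 220 × 26, A = 5 720 mm², y = 13 mm, Ī = 322 227 mm⁴.
Web: 14 × 220, A = 3 080 mm², y = 136 mm, Ī = 12 422 667 mm⁴.
Top flange: 220 × 26, A = 5 720 mm², y = 259 mm, Ī = 322 227 mm⁴.
By symmetry the centroid is at mid-height, ȳ = 136 mm.
Transfer each piece to the centroidal x-axis using Ī + A·d² with d = y − 136:
  bottom flange: d = -123 mm → contributes +86 860 107 mm⁴
  web: d = 0 mm → contributes +12 422 667 mm⁴
  top flange: d = 123 mm → contributes +86 860 107 mm⁴
Total I = 186 142 880 mm⁴.
Extreme fibre distance c = 136 mm; S = I/c = 1 368 698 mm³.

S_x ≈ 1.37 × 10⁶ mm³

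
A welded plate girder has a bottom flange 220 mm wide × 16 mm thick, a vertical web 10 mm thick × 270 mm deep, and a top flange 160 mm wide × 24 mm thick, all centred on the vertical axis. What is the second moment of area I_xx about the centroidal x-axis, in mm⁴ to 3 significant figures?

Break the section into simple shapes (no overlaps), measuring from the bottom-left corner of the bounding box.
Bottom plate: 220 × 16, A = 3 520 mm², y = 8 mm, Ī = 75 093 mm⁴.
Web plate: 10 × 270, A = 2 700 mm², y = 151 mm, Ī = 16 402 500 mm⁴.
Top plate: 160 × 24, A = 3 840 mm², y = 298 mm, Ī = 184 320 mm⁴.
Centroid: ȳ = ΣA·y / ΣA = 157.08 mm.
Transfer each piece to the centroidal x-axis using Ī + A·d² with d = y − 157.08:
  bottom plate: d = -149.08 mm → contributes +78 301 879 mm⁴
  web plate: d = -6.0755 mm → contributes +16 502 163 mm⁴
  top plate: d = 140.92 mm → contributes +76 445 574 mm⁴
Total I = 171 249 616 mm⁴.

I_xx ≈ 1.71 × 10⁸ mm⁴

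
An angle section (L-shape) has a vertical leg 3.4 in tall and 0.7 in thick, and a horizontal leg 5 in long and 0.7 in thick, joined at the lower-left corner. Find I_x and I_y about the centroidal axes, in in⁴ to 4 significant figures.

I_x ≈ 4.838 in⁴, I_y ≈ 13.04 in⁴

Treat the section as a set of non-overlapping primitives; coordinates are from the bounding-box lower-left.
Vertical leg: 0.7 × 3.4, A = 2.38 in², y = 1.7 in, Ī = 2.29273 in⁴.
Horizontal leg (remainder): 4.3 × 0.7, A = 3.01 in², y = 0.35 in, Ī = 0.122908 in⁴.
Centroid: ȳ = ΣA·y / ΣA = 0.946104 in.
Transfer each piece to the centroidal x-axis using Ī + A·d² with d = y − 0.946104:
  vertical leg: d = 0.753896 in → contributes +3.64543 in⁴
  horizontal leg (remainder): d = -0.596104 in → contributes +1.19248 in⁴
Total I = 4.83791 in⁴.
For the y-axis: x̄ = 1.7461 in.
Repeating about the centroidal y-axis gives I_y = 13.0419 in⁴.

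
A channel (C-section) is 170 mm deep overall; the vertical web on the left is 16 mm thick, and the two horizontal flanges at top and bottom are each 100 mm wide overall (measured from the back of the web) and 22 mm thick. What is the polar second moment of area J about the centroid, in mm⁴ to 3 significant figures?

Treat the section as a set of non-overlapping primitives; coordinates are from the bounding-box lower-left.
Web: 16 × 170, A = 2 720 mm², y = 85 mm, Ī = 6 550 667 mm⁴.
Top flange (beyond web): 84 × 22, A = 1 848 mm², y = 159 mm, Ī = 74 536 mm⁴.
Bottom flange (beyond web): 84 × 22, A = 1 848 mm², y = 11 mm, Ī = 74 536 mm⁴.
By symmetry the centroid is at mid-height, ȳ = 85 mm.
Transfer each piece to the centroidal x-axis using Ī + A·d² with d = y − 85:
  web: d = 0 mm → contributes +6 550 667 mm⁴
  top flange (beyond web): d = 74 mm → contributes +10 194 184 mm⁴
  bottom flange (beyond web): d = -74 mm → contributes +10 194 184 mm⁴
Total I = 26 939 035 mm⁴.
For the y-axis: x̄ = 36.803 mm.
Repeating about the centroidal y-axis gives I_y = 6 148 482 mm⁴.
Polar second moment: J = I_x + I_y = 33 087 516 mm⁴.

J ≈ 3.31 × 10⁷ mm⁴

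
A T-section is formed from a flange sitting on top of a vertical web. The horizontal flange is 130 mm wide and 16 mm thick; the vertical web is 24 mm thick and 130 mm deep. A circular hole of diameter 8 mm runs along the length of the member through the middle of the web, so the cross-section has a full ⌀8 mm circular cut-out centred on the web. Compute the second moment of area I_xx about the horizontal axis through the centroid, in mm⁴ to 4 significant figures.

I_xx ≈ 1.105 × 10⁷ mm⁴

Treat the section as a set of non-overlapping primitives; coordinates are from the bounding-box lower-left.
Flange: 130 × 16, A = 2 080 mm², y = 138 mm, Ī = 44373.3 mm⁴.
Web: 24 × 130, A = 3 120 mm², y = 65 mm, Ī = 4 394 000 mm⁴.
Hole (subtracted): ⌀8, A = 50.2655 mm², y = 65 mm, Ī = 201.062 mm⁴.
Centroid: ȳ = ΣA·y / ΣA = 94.485 mm.
Transfer each piece to the horizontal axis through the centroid using Ī + A·d² with d = y − 94.485:
  flange: d = 43.515 mm → contributes +3 982 965 mm⁴
  web: d = -29.485 mm → contributes +7 106 422 mm⁴
  hole: d = -29.485 mm → contributes −43900.2 mm⁴
Total I = 11 045 488 mm⁴.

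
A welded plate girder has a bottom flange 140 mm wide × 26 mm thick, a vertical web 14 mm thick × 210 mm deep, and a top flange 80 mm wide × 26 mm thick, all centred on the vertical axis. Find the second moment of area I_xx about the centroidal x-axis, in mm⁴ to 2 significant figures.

Break the section into simple shapes (no overlaps), measuring from the bottom-left corner of the bounding box.
Bottom plate: 140 × 26, A = 3 640 mm², y = 13 mm, Ī = 205 053 mm⁴.
Web plate: 14 × 210, A = 2 940 mm², y = 131 mm, Ī = 10 804 500 mm⁴.
Top plate: 80 × 26, A = 2 080 mm², y = 249 mm, Ī = 117 173 mm⁴.
Centroid: ȳ = ΣA·y / ΣA = 109.7 mm.
Transfer each piece to the centroidal x-axis using Ī + A·d² with d = y − 109.7:
  bottom plate: d = -96.74 mm → contributes +34 273 028 mm⁴
  web plate: d = 21.26 mm → contributes +12 132 887 mm⁴
  top plate: d = 139.3 mm → contributes +40 453 222 mm⁴
Total I = 86 859 138 mm⁴.

I_xx ≈ 8.7 × 10⁷ mm⁴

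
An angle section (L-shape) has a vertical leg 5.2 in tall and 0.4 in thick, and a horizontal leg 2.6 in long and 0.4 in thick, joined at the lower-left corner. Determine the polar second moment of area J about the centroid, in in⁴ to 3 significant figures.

J ≈ 9.69 in⁴

Split into non-overlapping primitives; take the origin at the lower-left of the bounding box.
Vertical leg: 0.4 × 5.2, A = 2.08 in², y = 2.6 in, Ī = 4.6869 in⁴.
Horizontal leg (remainder): 2.2 × 0.4, A = 0.88 in², y = 0.2 in, Ī = 0.011733 in⁴.
Centroid: ȳ = ΣA·y / ΣA = 1.8865 in.
Transfer each piece to the centroidal x-axis using Ī + A·d² with d = y − 1.8865:
  vertical leg: d = 0.71351 in → contributes +5.7459 in⁴
  horizontal leg (remainder): d = -1.6865 in → contributes +2.5147 in⁴
Total I = 8.2605 in⁴.
For the y-axis: x̄ = 0.58649 in.
Repeating about the centroidal y-axis gives I_y = 1.4277 in⁴.
Polar second moment: J = I_x + I_y = 9.6883 in⁴.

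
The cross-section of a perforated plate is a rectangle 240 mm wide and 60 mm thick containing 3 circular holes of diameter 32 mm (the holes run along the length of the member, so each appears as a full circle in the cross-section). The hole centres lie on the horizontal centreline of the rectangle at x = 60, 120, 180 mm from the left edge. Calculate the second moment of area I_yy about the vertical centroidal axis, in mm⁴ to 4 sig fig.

Treat the section as a set of non-overlapping primitives; coordinates are from the bounding-box lower-left.
Plate: 240 × 60, A = 14 400 mm², x = 120 mm, Ī = 69 120 000 mm⁴.
Hole 1 (subtracted): ⌀32, A = 804.248 mm², x = 60 mm, Ī = 51471.9 mm⁴.
Hole 2 (subtracted): ⌀32, A = 804.248 mm², x = 120 mm, Ī = 51471.9 mm⁴.
Hole 3 (subtracted): ⌀32, A = 804.248 mm², x = 180 mm, Ī = 51471.9 mm⁴.
By symmetry the centroid is at mid-width, x̄ = 120 mm.
Transfer each piece to the vertical centroidal axis using Ī + A·d² with d = x − 120:
  plate: d = 0 mm → contributes +69 120 000 mm⁴
  hole 1: d = -60 mm → contributes −2 946 764 mm⁴
  hole 2: d = 0 mm → contributes −51471.9 mm⁴
  hole 3: d = 60 mm → contributes −2 946 764 mm⁴
Total I = 63 175 001 mm⁴.

I_yy ≈ 6.318 × 10⁷ mm⁴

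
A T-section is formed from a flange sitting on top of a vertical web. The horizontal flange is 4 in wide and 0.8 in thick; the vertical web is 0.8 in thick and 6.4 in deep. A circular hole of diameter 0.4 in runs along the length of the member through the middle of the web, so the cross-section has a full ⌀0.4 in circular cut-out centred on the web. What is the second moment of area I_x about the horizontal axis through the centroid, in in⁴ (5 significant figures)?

I_x ≈ 42.922 in⁴

Treat the section as a set of non-overlapping primitives; coordinates are from the bounding-box lower-left.
Flange: 4 × 0.8, A = 3.2 in², y = 6.8 in, Ī = 0.1706667 in⁴.
Web: 0.8 × 6.4, A = 5.12 in², y = 3.2 in, Ī = 17.47627 in⁴.
Hole (subtracted): ⌀0.4, A = 0.1256637 in², y = 3.2 in, Ī = 0.001256637 in⁴.
Centroid: ȳ = ΣA·y / ΣA = 4.605849 in.
Transfer each piece to the horizontal axis through the centroid using Ī + A·d² with d = y − 4.605849:
  flange: d = 2.194151 in → contributes +15.57642 in⁴
  web: d = -1.405849 in → contributes +27.59549 in⁴
  hole: d = -1.405849 in → contributes −0.2496198 in⁴
Total I = 42.9223 in⁴.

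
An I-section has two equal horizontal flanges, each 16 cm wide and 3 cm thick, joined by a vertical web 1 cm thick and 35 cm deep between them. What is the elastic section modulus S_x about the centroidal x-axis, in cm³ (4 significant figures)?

S_x ≈ 1868 cm³

Split into non-overlapping primitives; take the origin at the lower-left of the bounding box.
Bottom flange: 16 × 3, A = 48 cm², y = 1.5 cm, Ī = 36 cm⁴.
Web: 1 × 35, A = 35 cm², y = 20.5 cm, Ī = 3572.92 cm⁴.
Top flange: 16 × 3, A = 48 cm², y = 39.5 cm, Ī = 36 cm⁴.
By symmetry the centroid is at mid-height, ȳ = 20.5 cm.
Transfer each piece to the centroidal x-axis using Ī + A·d² with d = y − 20.5:
  bottom flange: d = -19 cm → contributes +17 364 cm⁴
  web: d = 0 cm → contributes +3572.92 cm⁴
  top flange: d = 19 cm → contributes +17 364 cm⁴
Total I = 38300.9 cm⁴.
Extreme fibre distance c = 20.5 cm; S = I/c = 1868.34 cm³.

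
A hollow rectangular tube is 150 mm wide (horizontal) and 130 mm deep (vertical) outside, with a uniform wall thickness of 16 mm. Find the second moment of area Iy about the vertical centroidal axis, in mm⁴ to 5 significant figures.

Iy ≈ 2.3144 × 10⁷ mm⁴

Split into non-overlapping primitives; take the origin at the lower-left of the bounding box.
Outer rectangle: 150 × 130, A = 19 500 mm², x = 75 mm, Ī = 36 562 500 mm⁴.
Inner void (subtracted): 118 × 98, A = 11 564 mm², x = 75 mm, Ī = 13 418 095 mm⁴.
By symmetry the centroid is at mid-width, x̄ = 75 mm.
All pieces are centred on the vertical centroidal axis, so I = ΣĪ (holes subtracted) = 23 144 405 mm⁴.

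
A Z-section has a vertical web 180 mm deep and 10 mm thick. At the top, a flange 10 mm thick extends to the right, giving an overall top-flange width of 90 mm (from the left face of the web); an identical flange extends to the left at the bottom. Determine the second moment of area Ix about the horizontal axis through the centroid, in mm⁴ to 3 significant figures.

Break the section into simple shapes (no overlaps), measuring from the bottom-left corner of the bounding box.
Web: 10 × 180, A = 1 800 mm², y = 90 mm, Ī = 4 860 000 mm⁴.
Top flange (beyond web): 80 × 10, A = 800 mm², y = 175 mm, Ī = 6666.7 mm⁴.
Bottom flange (beyond web): 80 × 10, A = 800 mm², y = 5 mm, Ī = 6666.7 mm⁴.
Centroid: ȳ = ΣA·y / ΣA = 90 mm.
Transfer each piece to the horizontal axis through the centroid using Ī + A·d² with d = y − 90:
  web: d = 0 mm → contributes +4 860 000 mm⁴
  top flange (beyond web): d = 85 mm → contributes +5 786 667 mm⁴
  bottom flange (beyond web): d = -85 mm → contributes +5 786 667 mm⁴
Total I = 16 433 333 mm⁴.

Ix ≈ 1.64 × 10⁷ mm⁴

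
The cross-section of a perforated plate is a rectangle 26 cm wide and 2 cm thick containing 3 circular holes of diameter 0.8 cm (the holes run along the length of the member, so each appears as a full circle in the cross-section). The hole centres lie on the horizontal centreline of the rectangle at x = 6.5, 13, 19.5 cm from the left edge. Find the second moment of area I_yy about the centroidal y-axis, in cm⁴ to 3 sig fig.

I_yy ≈ 2890 cm⁴

Treat the section as a set of non-overlapping primitives; coordinates are from the bounding-box lower-left.
Plate: 26 × 2, A = 52 cm², x = 13 cm, Ī = 2929.3 cm⁴.
Hole 1 (subtracted): ⌀0.8, A = 0.50265 cm², x = 6.5 cm, Ī = 0.020106 cm⁴.
Hole 2 (subtracted): ⌀0.8, A = 0.50265 cm², x = 13 cm, Ī = 0.020106 cm⁴.
Hole 3 (subtracted): ⌀0.8, A = 0.50265 cm², x = 19.5 cm, Ī = 0.020106 cm⁴.
By symmetry the centroid is at mid-width, x̄ = 13 cm.
Transfer each piece to the centroidal y-axis using Ī + A·d² with d = x − 13:
  plate: d = 0 cm → contributes +2929.3 cm⁴
  hole 1: d = -6.5 cm → contributes −21.257 cm⁴
  hole 2: d = 0 cm → contributes −0.020106 cm⁴
  hole 3: d = 6.5 cm → contributes −21.257 cm⁴
Total I = 2886.8 cm⁴.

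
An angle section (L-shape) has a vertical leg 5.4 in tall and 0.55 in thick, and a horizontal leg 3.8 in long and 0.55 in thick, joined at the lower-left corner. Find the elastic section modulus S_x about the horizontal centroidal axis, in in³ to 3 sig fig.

Treat the section as a set of non-overlapping primitives; coordinates are from the bounding-box lower-left.
Vertical leg: 0.55 × 5.4, A = 2.97 in², y = 2.7 in, Ī = 7.2171 in⁴.
Horizontal leg (remainder): 3.25 × 0.55, A = 1.7875 in², y = 0.275 in, Ī = 0.04506 in⁴.
Centroid: ȳ = ΣA·y / ΣA = 1.7889 in.
Transfer each piece to the horizontal centroidal axis using Ī + A·d² with d = y − 1.7889:
  vertical leg: d = 0.91113 in → contributes +9.6827 in⁴
  horizontal leg (remainder): d = -1.5139 in → contributes +4.1417 in⁴
Total I = 13.824 in⁴.
Extreme fibre distance c = 3.6111 in; S = I/c = 3.8283 in³.

S_x ≈ 3.83 in³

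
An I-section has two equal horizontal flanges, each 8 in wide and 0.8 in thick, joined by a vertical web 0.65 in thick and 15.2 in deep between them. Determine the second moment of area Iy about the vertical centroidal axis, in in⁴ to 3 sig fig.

Split into non-overlapping primitives; take the origin at the lower-left of the bounding box.
Bottom flange: 8 × 0.8, A = 6.4 in², x = 4 in, Ī = 34.133 in⁴.
Web: 0.65 × 15.2, A = 9.88 in², x = 4 in, Ī = 0.34786 in⁴.
Top flange: 8 × 0.8, A = 6.4 in², x = 4 in, Ī = 34.133 in⁴.
By symmetry the centroid is at mid-width, x̄ = 4 in.
All pieces are centred on the vertical centroidal axis, so I = ΣĪ = 68.615 in⁴.

Iy ≈ 68.6 in⁴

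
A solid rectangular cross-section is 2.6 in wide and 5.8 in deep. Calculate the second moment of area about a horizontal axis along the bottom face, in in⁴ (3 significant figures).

The section: 2.6 × 5.8, A = 15.08 in², y = 2.9 in, Ī = 42.274 in⁴.
Transfer it to a horizontal axis along the bottom face using Ī + A·d² with d = y − 0:
  the section: d = 2.9 in → contributes +169.1 in⁴
Total I = 169.1 in⁴.

I_base ≈ 169 in⁴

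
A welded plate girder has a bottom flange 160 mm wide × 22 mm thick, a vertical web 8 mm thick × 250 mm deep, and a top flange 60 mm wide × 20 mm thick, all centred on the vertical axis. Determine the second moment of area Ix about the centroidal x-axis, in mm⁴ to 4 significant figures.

Treat the section as a set of non-overlapping primitives; coordinates are from the bounding-box lower-left.
Bottom plate: 160 × 22, A = 3 520 mm², y = 11 mm, Ī = 141 973 mm⁴.
Web plate: 8 × 250, A = 2 000 mm², y = 147 mm, Ī = 10 416 667 mm⁴.
Top plate: 60 × 20, A = 1 200 mm², y = 282 mm, Ī = 40 000 mm⁴.
Centroid: ȳ = ΣA·y / ΣA = 99.869 mm.
Transfer each piece to the centroidal x-axis using Ī + A·d² with d = y − 99.869:
  bottom plate: d = -88.869 mm → contributes +27 941 904 mm⁴
  web plate: d = 47.131 mm → contributes +14 859 320 mm⁴
  top plate: d = 182.131 mm → contributes +39 846 021 mm⁴
Total I = 82 647 245 mm⁴.

Ix ≈ 8.265 × 10⁷ mm⁴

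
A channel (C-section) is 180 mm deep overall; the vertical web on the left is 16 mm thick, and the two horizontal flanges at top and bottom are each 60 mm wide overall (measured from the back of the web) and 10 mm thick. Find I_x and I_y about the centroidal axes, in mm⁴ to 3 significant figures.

I_x ≈ 1.41 × 10⁷ mm⁴, I_y ≈ 8.10 × 10⁵ mm⁴

Split into non-overlapping primitives; take the origin at the lower-left of the bounding box.
Web: 16 × 180, A = 2 880 mm², y = 90 mm, Ī = 7 776 000 mm⁴.
Top flange (beyond web): 44 × 10, A = 440 mm², y = 175 mm, Ī = 3666.7 mm⁴.
Bottom flange (beyond web): 44 × 10, A = 440 mm², y = 5 mm, Ī = 3666.7 mm⁴.
By symmetry the centroid is at mid-height, ȳ = 90 mm.
Transfer each piece to the centroidal x-axis using Ī + A·d² with d = y − 90:
  web: d = 0 mm → contributes +7 776 000 mm⁴
  top flange (beyond web): d = 85 mm → contributes +3 182 667 mm⁴
  bottom flange (beyond web): d = -85 mm → contributes +3 182 667 mm⁴
Total I = 14 141 333 mm⁴.
For the y-axis: x̄ = 15.021 mm.
Repeating about the centroidal y-axis gives I_y = 810 052 mm⁴.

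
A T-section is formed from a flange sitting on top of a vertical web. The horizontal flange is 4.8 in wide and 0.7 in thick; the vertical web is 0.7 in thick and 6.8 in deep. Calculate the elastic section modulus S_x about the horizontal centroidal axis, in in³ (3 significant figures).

Break the section into simple shapes (no overlaps), measuring from the bottom-left corner of the bounding box.
Flange: 4.8 × 0.7, A = 3.36 in², y = 7.15 in, Ī = 0.1372 in⁴.
Web: 0.7 × 6.8, A = 4.76 in², y = 3.4 in, Ī = 18.342 in⁴.
Centroid: ȳ = ΣA·y / ΣA = 4.9517 in.
Transfer each piece to the horizontal centroidal axis using Ī + A·d² with d = y − 4.9517:
  flange: d = 2.1983 in → contributes +16.374 in⁴
  web: d = -1.5517 in → contributes +29.803 in⁴
Total I = 46.177 in⁴.
Extreme fibre distance c = 4.9517 in; S = I/c = 9.3255 in³.

S_x ≈ 9.33 in³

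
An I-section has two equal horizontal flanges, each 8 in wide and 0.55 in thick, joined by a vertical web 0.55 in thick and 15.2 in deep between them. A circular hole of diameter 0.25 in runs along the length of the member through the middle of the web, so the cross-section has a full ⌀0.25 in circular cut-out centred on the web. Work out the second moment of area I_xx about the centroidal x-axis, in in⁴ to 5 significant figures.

I_xx ≈ 706.92 in⁴

Decompose the section into non-overlapping parts with the origin at the bottom-left of its bounding rectangle.
Bottom flange: 8 × 0.55, A = 4.4 in², y = 0.275 in, Ī = 0.1109167 in⁴.
Web: 0.55 × 15.2, A = 8.36 in², y = 8.15 in, Ī = 160.9579 in⁴.
Top flange: 8 × 0.55, A = 4.4 in², y = 16.025 in, Ī = 0.1109167 in⁴.
Hole (subtracted): ⌀0.25, A = 0.04908739 in², y = 8.15 in, Ī = 0.0001917476 in⁴.
By symmetry the centroid is at mid-height, ȳ = 8.15 in.
Transfer each piece to the centroidal x-axis using Ī + A·d² with d = y − 8.15:
  bottom flange: d = -7.875 in → contributes +272.9797 in⁴
  web: d = 0 in → contributes +160.9579 in⁴
  top flange: d = 7.875 in → contributes +272.9797 in⁴
  hole: d = 0 in → contributes −0.0001917476 in⁴
Total I = 706.917 in⁴.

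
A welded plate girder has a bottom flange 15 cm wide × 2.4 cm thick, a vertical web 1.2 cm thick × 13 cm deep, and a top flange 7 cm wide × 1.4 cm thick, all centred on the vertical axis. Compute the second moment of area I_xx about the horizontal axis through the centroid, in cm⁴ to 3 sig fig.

I_xx ≈ 2190 cm⁴

Decompose the section into non-overlapping parts with the origin at the bottom-left of its bounding rectangle.
Bottom plate: 15 × 2.4, A = 36 cm², y = 1.2 cm, Ī = 17.28 cm⁴.
Web plate: 1.2 × 13, A = 15.6 cm², y = 8.9 cm, Ī = 219.7 cm⁴.
Top plate: 7 × 1.4, A = 9.8 cm², y = 16.1 cm, Ī = 1.6007 cm⁴.
Centroid: ȳ = ΣA·y / ΣA = 5.5345 cm.
Transfer each piece to the horizontal axis through the centroid using Ī + A·d² with d = y − 5.5345:
  bottom plate: d = -4.3345 cm → contributes +693.65 cm⁴
  web plate: d = 3.3655 cm → contributes +396.39 cm⁴
  top plate: d = 10.565 cm → contributes +1095.6 cm⁴
Total I = 2185.6 cm⁴.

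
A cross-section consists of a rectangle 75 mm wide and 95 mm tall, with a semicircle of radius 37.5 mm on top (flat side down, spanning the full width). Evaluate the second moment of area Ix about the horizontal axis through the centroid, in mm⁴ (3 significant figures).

Split into non-overlapping primitives; take the origin at the lower-left of the bounding box.
Rectangular body: 75 × 95, A = 7 125 mm², y = 47.5 mm, Ī = 5 358 594 mm⁴.
Semicircular cap: semicircle r = 37.5, A = 2208.9 mm², y = 110.92 mm, Ī = 217 049 mm⁴.
Centroid: ȳ = ΣA·y / ΣA = 62.508 mm.
Transfer each piece to the horizontal axis through the centroid using Ī + A·d² with d = y − 62.508:
  rectangular body: d = -15.008 mm → contributes +6 963 358 mm⁴
  semicircular cap: d = 48.408 mm → contributes +5 393 279 mm⁴
Total I = 12 356 637 mm⁴.

Ix ≈ 1.24 × 10⁷ mm⁴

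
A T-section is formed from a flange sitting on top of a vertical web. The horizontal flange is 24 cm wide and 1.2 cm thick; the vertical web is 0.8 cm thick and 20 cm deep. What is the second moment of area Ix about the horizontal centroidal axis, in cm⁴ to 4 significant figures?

Ix ≈ 1692 cm⁴

Split into non-overlapping primitives; take the origin at the lower-left of the bounding box.
Flange: 24 × 1.2, A = 28.8 cm², y = 20.6 cm, Ī = 3.456 cm⁴.
Web: 0.8 × 20, A = 16 cm², y = 10 cm, Ī = 533.333 cm⁴.
Centroid: ȳ = ΣA·y / ΣA = 16.8143 cm.
Transfer each piece to the horizontal centroidal axis using Ī + A·d² with d = y − 16.8143:
  flange: d = 3.78571 cm → contributes +416.207 cm⁴
  web: d = -6.81429 cm → contributes +1276.29 cm⁴
Total I = 1692.49 cm⁴.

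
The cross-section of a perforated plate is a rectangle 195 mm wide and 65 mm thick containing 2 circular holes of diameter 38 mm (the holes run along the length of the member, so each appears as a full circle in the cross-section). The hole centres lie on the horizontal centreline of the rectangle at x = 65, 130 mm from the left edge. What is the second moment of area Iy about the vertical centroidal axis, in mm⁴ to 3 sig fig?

Split into non-overlapping primitives; take the origin at the lower-left of the bounding box.
Plate: 195 × 65, A = 12 675 mm², x = 97.5 mm, Ī = 40 163 906 mm⁴.
Hole 1 (subtracted): ⌀38, A = 1134.1 mm², x = 65 mm, Ī = 102 354 mm⁴.
Hole 2 (subtracted): ⌀38, A = 1134.1 mm², x = 130 mm, Ī = 102 354 mm⁴.
By symmetry the centroid is at mid-width, x̄ = 97.5 mm.
Transfer each piece to the vertical centroidal axis using Ī + A·d² with d = x − 97.5:
  plate: d = 0 mm → contributes +40 163 906 mm⁴
  hole 1: d = -32.5 mm → contributes −1 300 263 mm⁴
  hole 2: d = 32.5 mm → contributes −1 300 263 mm⁴
Total I = 37 563 381 mm⁴.

Iy ≈ 3.76 × 10⁷ mm⁴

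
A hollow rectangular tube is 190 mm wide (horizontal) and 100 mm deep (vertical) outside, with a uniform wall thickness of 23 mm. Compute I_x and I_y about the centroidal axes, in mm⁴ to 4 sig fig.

I_x ≈ 1.394 × 10⁷ mm⁴, I_y ≈ 4.372 × 10⁷ mm⁴

Decompose the section into non-overlapping parts with the origin at the bottom-left of its bounding rectangle.
Outer rectangle: 190 × 100, A = 19 000 mm², y = 50 mm, Ī = 15 833 333 mm⁴.
Inner void (subtracted): 144 × 54, A = 7 776 mm², y = 50 mm, Ī = 1 889 568 mm⁴.
By symmetry the centroid is at mid-height, ȳ = 50 mm.
All pieces are centred on the centroidal x-axis, so I = ΣĪ (holes subtracted) = 13 943 765 mm⁴.
Repeating about the centroidal y-axis gives I_y = 43 721 405 mm⁴.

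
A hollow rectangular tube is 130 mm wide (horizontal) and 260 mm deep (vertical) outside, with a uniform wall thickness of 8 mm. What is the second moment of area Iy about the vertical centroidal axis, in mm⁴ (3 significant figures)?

Iy ≈ 1.75 × 10⁷ mm⁴

Split into non-overlapping primitives; take the origin at the lower-left of the bounding box.
Outer rectangle: 130 × 260, A = 33 800 mm², x = 65 mm, Ī = 47 601 667 mm⁴.
Inner void (subtracted): 114 × 244, A = 27 816 mm², x = 65 mm, Ī = 30 124 728 mm⁴.
By symmetry the centroid is at mid-width, x̄ = 65 mm.
All pieces are centred on the vertical centroidal axis, so I = ΣĪ (holes subtracted) = 17 476 939 mm⁴.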